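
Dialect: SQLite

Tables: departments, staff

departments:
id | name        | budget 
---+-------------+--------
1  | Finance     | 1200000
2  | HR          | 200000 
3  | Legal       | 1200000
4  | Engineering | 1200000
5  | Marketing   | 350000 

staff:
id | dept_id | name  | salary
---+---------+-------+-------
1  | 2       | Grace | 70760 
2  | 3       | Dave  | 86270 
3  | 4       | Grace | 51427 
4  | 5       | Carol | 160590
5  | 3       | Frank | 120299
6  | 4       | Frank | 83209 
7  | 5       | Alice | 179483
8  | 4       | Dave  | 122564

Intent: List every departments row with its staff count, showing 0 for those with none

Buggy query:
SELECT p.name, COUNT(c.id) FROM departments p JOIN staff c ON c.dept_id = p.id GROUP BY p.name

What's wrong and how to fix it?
Bug: INNER JOIN drops departments rows that have no matching staff rows

Fix: Use LEFT JOIN so parents without children still appear (COUNT(c.id) gives 0)

Corrected query:
SELECT p.name, COUNT(c.id) FROM departments p LEFT JOIN staff c ON c.dept_id = p.id GROUP BY p.name

Result:
name        | COUNT(c.id)
------------+------------
Engineering | 3          
Finance     | 0          
HR          | 1          
Legal       | 2          
Marketing   | 2          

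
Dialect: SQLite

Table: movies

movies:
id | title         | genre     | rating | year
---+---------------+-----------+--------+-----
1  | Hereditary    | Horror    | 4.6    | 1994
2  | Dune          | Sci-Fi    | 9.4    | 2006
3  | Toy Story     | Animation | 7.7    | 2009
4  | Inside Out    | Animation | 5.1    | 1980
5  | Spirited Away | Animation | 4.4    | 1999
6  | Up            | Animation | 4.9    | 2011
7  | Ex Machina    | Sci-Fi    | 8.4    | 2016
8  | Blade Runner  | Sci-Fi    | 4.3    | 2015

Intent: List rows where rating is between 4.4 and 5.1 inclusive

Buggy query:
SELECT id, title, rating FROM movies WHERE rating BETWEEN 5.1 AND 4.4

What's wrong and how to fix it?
Bug: The bounds are reversed; BETWEEN a AND b requires a <= b to match anything

Fix: Swap the bounds so the smaller value comes first

Corrected query:
SELECT id, title, rating FROM movies WHERE rating BETWEEN 4.4 AND 5.1

Result:
id | title         | rating
---+---------------+-------
1  | Hereditary    | 4.6   
4  | Inside Out    | 5.1   
5  | Spirited Away | 4.4   
6  | Up            | 4.9   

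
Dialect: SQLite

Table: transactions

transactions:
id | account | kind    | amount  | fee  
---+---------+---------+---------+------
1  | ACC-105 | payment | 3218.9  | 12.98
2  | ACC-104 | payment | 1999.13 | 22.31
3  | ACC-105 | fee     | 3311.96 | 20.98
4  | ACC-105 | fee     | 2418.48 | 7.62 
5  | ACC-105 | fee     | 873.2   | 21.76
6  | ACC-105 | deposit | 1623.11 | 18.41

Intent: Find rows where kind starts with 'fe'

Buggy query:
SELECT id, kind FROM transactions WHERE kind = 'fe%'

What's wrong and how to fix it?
Bug: Wildcards only work with LIKE; '=' treats '%' as a literal character

Fix: Use LIKE for wildcard pattern matching

Corrected query:
SELECT id, kind FROM transactions WHERE kind LIKE 'fe%'

Result:
id | kind
---+-----
3  | fee 
4  | fee 
5  | fee 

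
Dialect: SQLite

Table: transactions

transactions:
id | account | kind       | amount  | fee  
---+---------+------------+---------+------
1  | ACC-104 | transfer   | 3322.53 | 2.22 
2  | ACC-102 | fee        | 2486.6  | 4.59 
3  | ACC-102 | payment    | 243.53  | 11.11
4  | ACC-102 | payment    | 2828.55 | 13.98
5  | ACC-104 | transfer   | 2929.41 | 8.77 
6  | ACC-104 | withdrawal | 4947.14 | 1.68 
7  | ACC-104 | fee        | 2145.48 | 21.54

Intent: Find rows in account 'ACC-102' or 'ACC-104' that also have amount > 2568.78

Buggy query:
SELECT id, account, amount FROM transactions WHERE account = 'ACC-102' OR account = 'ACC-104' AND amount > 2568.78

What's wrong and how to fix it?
Bug: AND binds tighter than OR, so this parses as account = 'ACC-102' OR (account = 'ACC-104' AND amount > 2568.78)

Fix: Add parentheses around the OR so the AND applies to both alternatives

Corrected query:
SELECT id, account, amount FROM transactions WHERE (account = 'ACC-102' OR account = 'ACC-104') AND amount > 2568.78

Result:
id | account | amount 
---+---------+--------
1  | ACC-104 | 3322.53
4  | ACC-102 | 2828.55
5  | ACC-104 | 2929.41
6  | ACC-104 | 4947.14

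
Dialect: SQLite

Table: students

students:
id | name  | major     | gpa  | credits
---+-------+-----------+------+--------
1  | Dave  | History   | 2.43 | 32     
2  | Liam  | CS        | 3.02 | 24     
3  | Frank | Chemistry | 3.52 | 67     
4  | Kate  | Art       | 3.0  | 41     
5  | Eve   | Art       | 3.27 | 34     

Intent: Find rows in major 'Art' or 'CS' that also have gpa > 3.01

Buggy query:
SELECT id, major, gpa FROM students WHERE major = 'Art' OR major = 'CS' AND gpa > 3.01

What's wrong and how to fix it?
Bug: AND binds tighter than OR, so this parses as major = 'Art' OR (major = 'CS' AND gpa > 3.01)

Fix: Add parentheses around the OR so the AND applies to both alternatives

Corrected query:
SELECT id, major, gpa FROM students WHERE (major = 'Art' OR major = 'CS') AND gpa > 3.01

Result:
id | major | gpa 
---+-------+-----
2  | CS    | 3.02
5  | Art   | 3.27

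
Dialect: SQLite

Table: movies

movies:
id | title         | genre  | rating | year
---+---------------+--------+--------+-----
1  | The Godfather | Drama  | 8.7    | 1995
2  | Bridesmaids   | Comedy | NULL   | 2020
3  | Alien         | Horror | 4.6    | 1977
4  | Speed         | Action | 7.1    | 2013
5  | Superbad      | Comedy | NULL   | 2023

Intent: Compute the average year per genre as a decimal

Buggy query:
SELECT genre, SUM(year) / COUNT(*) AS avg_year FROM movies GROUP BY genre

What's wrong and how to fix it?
Bug: Both operands are integers, so '/' performs integer division and truncates

Fix: Cast one side to REAL so the division keeps the fractional part

Corrected query:
SELECT genre, SUM(year) * 1.0 / COUNT(*) AS avg_year FROM movies GROUP BY genre

Result:
genre  | avg_year
-------+---------
Action | 2013    
Comedy | 2021.5  
Drama  | 1995    
Horror | 1977    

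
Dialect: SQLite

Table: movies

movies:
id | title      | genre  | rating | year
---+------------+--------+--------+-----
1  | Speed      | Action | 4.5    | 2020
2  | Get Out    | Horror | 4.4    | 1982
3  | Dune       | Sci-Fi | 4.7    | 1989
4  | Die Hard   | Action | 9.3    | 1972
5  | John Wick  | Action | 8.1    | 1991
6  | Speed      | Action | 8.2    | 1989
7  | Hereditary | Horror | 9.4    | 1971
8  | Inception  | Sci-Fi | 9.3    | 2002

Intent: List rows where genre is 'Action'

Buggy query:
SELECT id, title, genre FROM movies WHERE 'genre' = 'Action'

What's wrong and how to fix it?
Bug: 'genre' in single quotes is a string literal, not the column; the comparison is literal-vs-literal and never true

Fix: Remove the quotes around the column name (or use double quotes for an identifier)

Corrected query:
SELECT id, title, genre FROM movies WHERE genre = 'Action'

Result:
id | title     | genre 
---+-----------+-------
1  | Speed     | Action
4  | Die Hard  | Action
5  | John Wick | Action
6  | Speed     | Action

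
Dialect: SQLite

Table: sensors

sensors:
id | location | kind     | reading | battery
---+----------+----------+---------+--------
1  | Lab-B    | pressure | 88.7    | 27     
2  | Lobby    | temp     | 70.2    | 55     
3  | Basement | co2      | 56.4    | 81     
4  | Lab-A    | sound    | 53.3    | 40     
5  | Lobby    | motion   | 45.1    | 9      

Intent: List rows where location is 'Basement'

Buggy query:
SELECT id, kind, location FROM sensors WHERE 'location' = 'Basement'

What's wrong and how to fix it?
Bug: 'location' in single quotes is a string literal, not the column; the comparison is literal-vs-literal and never true

Fix: Reference the column as location without single quotes

Corrected query:
SELECT id, kind, location FROM sensors WHERE location = 'Basement'

Result:
id | kind | location
---+------+---------
3  | co2  | Basement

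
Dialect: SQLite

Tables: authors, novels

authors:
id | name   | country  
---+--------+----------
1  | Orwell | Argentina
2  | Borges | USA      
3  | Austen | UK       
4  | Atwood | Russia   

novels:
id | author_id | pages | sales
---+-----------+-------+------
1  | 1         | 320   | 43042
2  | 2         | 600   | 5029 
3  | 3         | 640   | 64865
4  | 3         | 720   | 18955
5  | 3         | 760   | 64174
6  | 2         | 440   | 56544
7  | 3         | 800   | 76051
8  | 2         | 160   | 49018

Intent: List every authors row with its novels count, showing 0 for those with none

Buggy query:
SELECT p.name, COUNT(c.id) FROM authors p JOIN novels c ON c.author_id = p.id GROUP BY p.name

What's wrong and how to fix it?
Bug: An inner join excludes parents with zero children

Fix: Use LEFT JOIN so parents without children still appear (COUNT(c.id) gives 0)

Corrected query:
SELECT p.name, COUNT(c.id) FROM authors p LEFT JOIN novels c ON c.author_id = p.id GROUP BY p.name

Result:
name   | COUNT(c.id)
-------+------------
Atwood | 0          
Austen | 4          
Borges | 3          
Orwell | 1          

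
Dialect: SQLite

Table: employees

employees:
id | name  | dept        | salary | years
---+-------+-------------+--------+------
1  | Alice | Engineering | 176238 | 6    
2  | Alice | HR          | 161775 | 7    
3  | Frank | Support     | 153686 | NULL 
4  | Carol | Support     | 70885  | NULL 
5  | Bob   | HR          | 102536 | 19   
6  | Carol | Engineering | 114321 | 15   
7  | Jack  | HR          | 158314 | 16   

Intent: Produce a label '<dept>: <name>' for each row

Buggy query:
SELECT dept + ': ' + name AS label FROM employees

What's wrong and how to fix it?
Bug: '+' is numeric addition; on text columns SQLite converts them to 0 instead of concatenating

Fix: Replace + with || to concatenate text

Corrected query:
SELECT dept || ': ' || name AS label FROM employees

Result:
label             
------------------
Engineering: Alice
HR: Alice         
Support: Frank    
Support: Carol    
HR: Bob           
Engineering: Carol
HR: Jack          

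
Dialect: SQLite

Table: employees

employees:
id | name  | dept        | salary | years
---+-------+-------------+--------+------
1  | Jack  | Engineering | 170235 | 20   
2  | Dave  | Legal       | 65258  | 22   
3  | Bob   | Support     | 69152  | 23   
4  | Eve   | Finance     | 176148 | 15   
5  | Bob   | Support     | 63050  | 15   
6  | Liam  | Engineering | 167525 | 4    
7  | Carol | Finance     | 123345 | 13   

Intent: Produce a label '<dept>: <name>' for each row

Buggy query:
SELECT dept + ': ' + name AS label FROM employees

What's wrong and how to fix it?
Bug: '+' is numeric addition; on text columns SQLite converts them to 0 instead of concatenating

Fix: Replace + with || to concatenate text

Corrected query:
SELECT dept || ': ' || name AS label FROM employees

Result:
label            
-----------------
Engineering: Jack
Legal: Dave      
Support: Bob     
Finance: Eve     
Support: Bob     
Engineering: Liam
Finance: Carol   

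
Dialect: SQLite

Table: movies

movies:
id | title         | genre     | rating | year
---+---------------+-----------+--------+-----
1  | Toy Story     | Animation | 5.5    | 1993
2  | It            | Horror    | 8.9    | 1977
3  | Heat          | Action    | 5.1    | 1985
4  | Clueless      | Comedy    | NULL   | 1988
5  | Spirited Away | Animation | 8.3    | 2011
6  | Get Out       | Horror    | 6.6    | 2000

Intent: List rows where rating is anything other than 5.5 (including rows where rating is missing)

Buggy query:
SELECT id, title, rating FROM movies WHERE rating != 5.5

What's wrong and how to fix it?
Bug: Inequality against NULL is unknown, not true; rows with NULL are dropped

Fix: Add an explicit OR rating IS NULL to include the missing-value rows

Corrected query:
SELECT id, title, rating FROM movies WHERE rating != 5.5 OR rating IS NULL

Result:
id | title         | rating
---+---------------+-------
2  | It            | 8.9   
3  | Heat          | 5.1   
4  | Clueless      | NULL  
5  | Spirited Away | 8.3   
6  | Get Out       | 6.6   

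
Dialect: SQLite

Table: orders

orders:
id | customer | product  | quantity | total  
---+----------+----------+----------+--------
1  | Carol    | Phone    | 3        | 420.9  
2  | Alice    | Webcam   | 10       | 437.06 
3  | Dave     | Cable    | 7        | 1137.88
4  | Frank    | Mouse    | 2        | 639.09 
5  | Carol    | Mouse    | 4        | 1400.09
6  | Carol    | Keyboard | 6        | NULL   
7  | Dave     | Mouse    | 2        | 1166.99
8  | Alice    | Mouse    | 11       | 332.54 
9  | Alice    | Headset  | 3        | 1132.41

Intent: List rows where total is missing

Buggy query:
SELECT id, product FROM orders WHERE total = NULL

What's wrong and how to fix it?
Bug: Comparing to NULL with '=' never matches; NULL = NULL is unknown, not true

Fix: Replace '= NULL' with 'IS NULL'

Corrected query:
SELECT id, product FROM orders WHERE total IS NULL

Result:
id | product 
---+---------
6  | Keyboard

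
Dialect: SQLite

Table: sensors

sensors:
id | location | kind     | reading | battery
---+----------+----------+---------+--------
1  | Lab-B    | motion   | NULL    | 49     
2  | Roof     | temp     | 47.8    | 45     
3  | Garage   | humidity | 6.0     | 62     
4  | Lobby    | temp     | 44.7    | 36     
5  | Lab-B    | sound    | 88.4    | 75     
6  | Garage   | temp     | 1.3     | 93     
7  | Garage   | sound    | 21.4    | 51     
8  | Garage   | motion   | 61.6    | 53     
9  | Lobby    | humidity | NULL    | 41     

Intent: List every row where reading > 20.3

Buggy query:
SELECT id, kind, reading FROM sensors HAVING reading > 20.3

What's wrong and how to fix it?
Bug: HAVING filters the output of aggregation, but this query has no GROUP BY and no aggregate functions, so SQLite rejects it (HAVING clause on a non-aggregate query); the condition here is per row

Fix: Replace HAVING with WHERE since the condition applies to individual rows

Corrected query:
SELECT id, kind, reading FROM sensors WHERE reading > 20.3

Result:
id | kind   | reading
---+--------+--------
2  | temp   | 47.8   
4  | temp   | 44.7   
5  | sound  | 88.4   
7  | sound  | 21.4   
8  | motion | 61.6   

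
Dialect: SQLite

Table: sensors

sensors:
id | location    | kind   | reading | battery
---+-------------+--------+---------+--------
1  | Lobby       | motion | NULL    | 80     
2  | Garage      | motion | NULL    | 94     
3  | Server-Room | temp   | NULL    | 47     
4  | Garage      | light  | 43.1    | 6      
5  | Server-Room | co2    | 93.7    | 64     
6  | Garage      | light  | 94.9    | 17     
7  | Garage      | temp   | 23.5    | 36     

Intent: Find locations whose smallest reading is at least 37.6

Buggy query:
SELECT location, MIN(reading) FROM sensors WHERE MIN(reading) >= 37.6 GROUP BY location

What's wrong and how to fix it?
Bug: MIN() in WHERE is a misuse of aggregate

Fix: Use HAVING for the per-group MIN condition

Corrected query:
SELECT location, MIN(reading) FROM sensors GROUP BY location HAVING MIN(reading) >= 37.6

Result:
location    | MIN(reading)
------------+-------------
Server-Room | 93.7        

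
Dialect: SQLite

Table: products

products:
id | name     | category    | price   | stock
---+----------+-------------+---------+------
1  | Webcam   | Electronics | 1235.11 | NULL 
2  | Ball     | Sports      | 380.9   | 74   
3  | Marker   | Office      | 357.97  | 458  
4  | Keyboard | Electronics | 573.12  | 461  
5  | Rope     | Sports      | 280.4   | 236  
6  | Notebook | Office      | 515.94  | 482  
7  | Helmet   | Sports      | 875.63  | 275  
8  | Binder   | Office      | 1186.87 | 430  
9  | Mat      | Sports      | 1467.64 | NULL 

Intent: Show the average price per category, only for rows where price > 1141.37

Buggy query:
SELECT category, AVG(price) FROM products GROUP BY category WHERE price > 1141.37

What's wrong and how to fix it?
Bug: Row-level WHERE must come before GROUP BY in the clause order

Fix: Move the WHERE clause before GROUP BY

Corrected query:
SELECT category, AVG(price) FROM products WHERE price > 1141.37 GROUP BY category

Result:
category    | AVG(price)
------------+-----------
Electronics | 1235.11   
Office      | 1186.87   
Sports      | 1467.64   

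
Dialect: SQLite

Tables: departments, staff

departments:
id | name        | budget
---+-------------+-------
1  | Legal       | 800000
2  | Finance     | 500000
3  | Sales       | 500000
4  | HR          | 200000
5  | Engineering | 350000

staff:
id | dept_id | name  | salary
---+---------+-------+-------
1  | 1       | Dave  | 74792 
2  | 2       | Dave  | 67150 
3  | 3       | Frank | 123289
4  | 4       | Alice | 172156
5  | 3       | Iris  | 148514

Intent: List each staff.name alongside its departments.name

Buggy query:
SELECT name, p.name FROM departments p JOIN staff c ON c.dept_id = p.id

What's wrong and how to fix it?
Bug: 'name' exists in both joined tables, so the database can't tell which one is meant

Fix: Qualify the column with its table alias (c.name)

Corrected query:
SELECT c.name, p.name FROM departments p JOIN staff c ON c.dept_id = p.id

Result:
name  | name   
------+--------
Dave  | Legal  
Dave  | Finance
Frank | Sales  
Alice | HR     
Iris  | Sales  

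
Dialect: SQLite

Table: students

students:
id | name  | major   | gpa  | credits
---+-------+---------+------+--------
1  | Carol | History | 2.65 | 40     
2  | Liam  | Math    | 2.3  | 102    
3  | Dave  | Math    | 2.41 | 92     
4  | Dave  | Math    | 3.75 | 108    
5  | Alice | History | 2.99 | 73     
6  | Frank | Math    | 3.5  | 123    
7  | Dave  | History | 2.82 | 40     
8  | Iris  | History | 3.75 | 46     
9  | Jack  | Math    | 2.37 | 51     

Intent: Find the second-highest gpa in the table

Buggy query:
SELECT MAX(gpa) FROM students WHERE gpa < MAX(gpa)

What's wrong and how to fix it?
Bug: MAX(gpa) on the right of the comparison is an aggregate-in-WHERE error

Fix: Put the inner MAX in a scalar subquery

Corrected query:
SELECT MAX(gpa) FROM students WHERE gpa < (SELECT MAX(gpa) FROM students)

Result:
MAX(gpa)
--------
3.5     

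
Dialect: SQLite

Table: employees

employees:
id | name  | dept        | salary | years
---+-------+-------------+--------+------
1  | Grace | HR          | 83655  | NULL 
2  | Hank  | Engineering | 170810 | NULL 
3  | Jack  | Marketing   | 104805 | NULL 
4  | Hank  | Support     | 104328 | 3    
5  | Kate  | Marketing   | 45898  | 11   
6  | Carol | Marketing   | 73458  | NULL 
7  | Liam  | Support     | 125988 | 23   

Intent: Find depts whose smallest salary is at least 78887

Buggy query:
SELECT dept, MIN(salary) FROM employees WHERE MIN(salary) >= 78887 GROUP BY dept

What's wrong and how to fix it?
Bug: MIN() in WHERE is a misuse of aggregate

Fix: Replace WHERE with HAVING after the GROUP BY

Corrected query:
SELECT dept, MIN(salary) FROM employees GROUP BY dept HAVING MIN(salary) >= 78887

Result:
dept        | MIN(salary)
------------+------------
Engineering | 170810     
HR          | 83655      
Support     | 104328     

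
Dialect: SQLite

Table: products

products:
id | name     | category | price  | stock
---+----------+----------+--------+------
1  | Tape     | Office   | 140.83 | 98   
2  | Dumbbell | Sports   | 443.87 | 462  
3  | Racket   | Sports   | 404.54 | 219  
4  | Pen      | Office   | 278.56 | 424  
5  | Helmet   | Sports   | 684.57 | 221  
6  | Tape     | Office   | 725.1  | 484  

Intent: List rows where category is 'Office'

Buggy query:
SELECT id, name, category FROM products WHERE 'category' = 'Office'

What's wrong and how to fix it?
Bug: Single quotes denote string literals in SQL; the column name is being compared as a constant string

Fix: Remove the quotes around the column name (or use double quotes for an identifier)

Corrected query:
SELECT id, name, category FROM products WHERE category = 'Office'

Result:
id | name | category
---+------+---------
1  | Tape | Office  
4  | Pen  | Office  
6  | Tape | Office  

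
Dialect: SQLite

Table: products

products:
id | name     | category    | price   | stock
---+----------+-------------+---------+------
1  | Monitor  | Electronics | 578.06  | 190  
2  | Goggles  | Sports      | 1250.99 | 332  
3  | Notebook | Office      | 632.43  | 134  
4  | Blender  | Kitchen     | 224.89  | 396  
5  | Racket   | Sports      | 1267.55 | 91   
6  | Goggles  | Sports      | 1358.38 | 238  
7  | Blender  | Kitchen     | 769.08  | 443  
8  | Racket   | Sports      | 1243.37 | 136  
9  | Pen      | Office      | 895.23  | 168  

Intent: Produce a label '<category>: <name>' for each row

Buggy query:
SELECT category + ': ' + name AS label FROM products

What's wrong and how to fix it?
Bug: '+' is numeric addition; on text columns SQLite converts them to 0 instead of concatenating

Fix: Use the || operator for string concatenation

Corrected query:
SELECT category || ': ' || name AS label FROM products

Result:
label               
--------------------
Electronics: Monitor
Sports: Goggles     
Office: Notebook    
Kitchen: Blender    
Sports: Racket      
Sports: Goggles     
Kitchen: Blender    
Sports: Racket      
Office: Pen         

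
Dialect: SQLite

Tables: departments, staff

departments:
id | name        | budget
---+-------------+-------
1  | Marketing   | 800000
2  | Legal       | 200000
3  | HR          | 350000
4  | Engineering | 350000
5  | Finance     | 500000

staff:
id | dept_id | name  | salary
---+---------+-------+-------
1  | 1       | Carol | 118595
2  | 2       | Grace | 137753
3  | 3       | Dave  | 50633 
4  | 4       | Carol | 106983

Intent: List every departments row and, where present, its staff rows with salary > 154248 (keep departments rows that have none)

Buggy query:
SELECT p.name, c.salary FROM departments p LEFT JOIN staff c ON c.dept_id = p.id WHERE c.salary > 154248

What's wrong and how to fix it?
Bug: A WHERE condition on the right-hand table after LEFT JOIN drops unmatched parents

Fix: Put 'c.salary > 154248' in the JOIN's ON clause instead of WHERE

Corrected query:
SELECT p.name, c.salary FROM departments p LEFT JOIN staff c ON c.dept_id = p.id AND c.salary > 154248

Result:
name        | salary
------------+-------
Marketing   | NULL  
Legal       | NULL  
HR          | NULL  
Engineering | NULL  
Finance     | NULL  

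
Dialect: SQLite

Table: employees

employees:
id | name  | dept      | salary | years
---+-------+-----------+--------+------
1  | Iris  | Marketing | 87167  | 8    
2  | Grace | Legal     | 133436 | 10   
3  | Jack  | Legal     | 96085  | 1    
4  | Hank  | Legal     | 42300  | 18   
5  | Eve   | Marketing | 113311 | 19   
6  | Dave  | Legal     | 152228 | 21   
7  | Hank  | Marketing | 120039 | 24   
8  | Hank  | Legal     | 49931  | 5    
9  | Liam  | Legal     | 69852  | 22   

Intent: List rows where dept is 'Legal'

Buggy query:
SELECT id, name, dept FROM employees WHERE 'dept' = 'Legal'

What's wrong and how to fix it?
Bug: Single quotes denote string literals in SQL; the column name is being compared as a constant string

Fix: Remove the quotes around the column name (or use double quotes for an identifier)

Corrected query:
SELECT id, name, dept FROM employees WHERE dept = 'Legal'

Result:
id | name  | dept 
---+-------+------
2  | Grace | Legal
3  | Jack  | Legal
4  | Hank  | Legal
6  | Dave  | Legal
8  | Hank  | Legal
9  | Liam  | Legal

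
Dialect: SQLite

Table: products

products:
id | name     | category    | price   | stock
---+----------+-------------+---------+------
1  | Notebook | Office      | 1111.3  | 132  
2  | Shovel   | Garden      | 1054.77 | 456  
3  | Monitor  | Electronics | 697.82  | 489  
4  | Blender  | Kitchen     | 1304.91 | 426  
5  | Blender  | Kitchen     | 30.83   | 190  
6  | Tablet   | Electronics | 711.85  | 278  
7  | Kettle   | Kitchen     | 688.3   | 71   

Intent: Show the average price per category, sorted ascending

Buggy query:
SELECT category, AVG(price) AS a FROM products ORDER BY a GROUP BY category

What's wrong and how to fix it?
Bug: ORDER BY appears before GROUP BY; SQL clause order requires GROUP BY first

Fix: Move ORDER BY to the end, after GROUP BY

Corrected query:
SELECT category, AVG(price) AS a FROM products GROUP BY category ORDER BY a

Result:
category    | a      
------------+--------
Kitchen     | 674.68 
Electronics | 704.835
Garden      | 1054.77
Office      | 1111.3 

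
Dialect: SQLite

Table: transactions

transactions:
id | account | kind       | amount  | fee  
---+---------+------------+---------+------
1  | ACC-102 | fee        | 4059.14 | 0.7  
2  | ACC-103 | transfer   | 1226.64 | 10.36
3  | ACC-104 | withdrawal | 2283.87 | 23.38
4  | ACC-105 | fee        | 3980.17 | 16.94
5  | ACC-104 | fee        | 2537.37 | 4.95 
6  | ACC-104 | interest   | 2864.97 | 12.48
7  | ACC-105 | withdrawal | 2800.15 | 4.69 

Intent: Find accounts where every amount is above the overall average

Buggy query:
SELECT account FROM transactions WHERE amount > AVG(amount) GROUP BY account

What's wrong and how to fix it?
Bug: AVG() is an aggregate; it can't sit directly in WHERE

Fix: Use a subquery for AVG and a HAVING MIN(...) filter so the condition holds for every row in the group

Corrected query:
SELECT account FROM transactions GROUP BY account HAVING MIN(amount) > (SELECT AVG(amount) FROM transactions)

Result:
account
-------
ACC-102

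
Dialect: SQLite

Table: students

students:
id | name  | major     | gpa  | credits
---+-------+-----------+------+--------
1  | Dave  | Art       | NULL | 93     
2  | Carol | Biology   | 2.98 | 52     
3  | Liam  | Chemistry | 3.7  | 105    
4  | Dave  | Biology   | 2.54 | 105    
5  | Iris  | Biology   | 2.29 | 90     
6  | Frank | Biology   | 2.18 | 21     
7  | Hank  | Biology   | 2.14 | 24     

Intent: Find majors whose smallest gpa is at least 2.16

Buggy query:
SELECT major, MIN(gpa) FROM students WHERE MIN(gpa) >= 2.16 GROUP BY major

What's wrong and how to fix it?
Bug: MIN() in WHERE is a misuse of aggregate

Fix: Replace WHERE with HAVING after the GROUP BY

Corrected query:
SELECT major, MIN(gpa) FROM students GROUP BY major HAVING MIN(gpa) >= 2.16

Result:
major     | MIN(gpa)
----------+---------
Chemistry | 3.7     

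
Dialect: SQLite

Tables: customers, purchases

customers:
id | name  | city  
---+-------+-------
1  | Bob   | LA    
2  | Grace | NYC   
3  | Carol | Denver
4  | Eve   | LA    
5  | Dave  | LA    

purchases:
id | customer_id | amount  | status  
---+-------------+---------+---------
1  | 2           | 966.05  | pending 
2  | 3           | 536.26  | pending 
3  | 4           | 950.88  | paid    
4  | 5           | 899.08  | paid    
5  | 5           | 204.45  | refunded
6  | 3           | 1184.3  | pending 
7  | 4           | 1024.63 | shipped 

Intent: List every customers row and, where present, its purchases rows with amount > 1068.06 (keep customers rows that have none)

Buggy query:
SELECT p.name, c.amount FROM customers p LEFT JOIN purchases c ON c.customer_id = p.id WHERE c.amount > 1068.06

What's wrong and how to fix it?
Bug: Filtering c.amount in WHERE discards the NULL rows produced by LEFT JOIN, turning it into an inner join

Fix: Put 'c.amount > 1068.06' in the JOIN's ON clause instead of WHERE

Corrected query:
SELECT p.name, c.amount FROM customers p LEFT JOIN purchases c ON c.customer_id = p.id AND c.amount > 1068.06

Result:
name  | amount
------+-------
Bob   | NULL  
Grace | NULL  
Carol | 1184.3
Eve   | NULL  
Dave  | NULL  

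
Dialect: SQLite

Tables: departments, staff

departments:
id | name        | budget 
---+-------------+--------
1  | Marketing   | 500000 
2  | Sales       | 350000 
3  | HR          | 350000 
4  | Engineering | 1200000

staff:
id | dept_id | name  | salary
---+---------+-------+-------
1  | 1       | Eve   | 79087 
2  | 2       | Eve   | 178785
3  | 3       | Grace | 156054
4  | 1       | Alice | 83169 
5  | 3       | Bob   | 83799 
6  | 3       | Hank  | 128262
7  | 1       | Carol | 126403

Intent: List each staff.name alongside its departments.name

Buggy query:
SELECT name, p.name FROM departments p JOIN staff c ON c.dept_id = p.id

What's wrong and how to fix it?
Bug: Both tables have a 'name' column; the unqualified reference is ambiguous

Fix: Qualify the column with its table alias (c.name)

Corrected query:
SELECT c.name, p.name FROM departments p JOIN staff c ON c.dept_id = p.id

Result:
name  | name     
------+----------
Eve   | Marketing
Eve   | Sales    
Grace | HR       
Alice | Marketing
Bob   | HR       
Hank  | HR       
Carol | Marketing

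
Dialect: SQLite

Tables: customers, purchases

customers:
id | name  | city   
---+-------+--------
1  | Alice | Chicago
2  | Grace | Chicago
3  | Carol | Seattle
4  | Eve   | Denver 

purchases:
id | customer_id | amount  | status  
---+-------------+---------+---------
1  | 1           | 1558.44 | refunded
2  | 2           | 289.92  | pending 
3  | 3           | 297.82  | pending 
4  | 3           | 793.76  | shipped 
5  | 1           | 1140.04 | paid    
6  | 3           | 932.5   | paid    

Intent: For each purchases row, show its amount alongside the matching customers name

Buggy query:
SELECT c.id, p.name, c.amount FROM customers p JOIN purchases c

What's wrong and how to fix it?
Bug: JOIN with no ON clause produces a cartesian product; every purchases row pairs with every customers row

Fix: Specify the join condition linking the foreign key to the parent id

Corrected query:
SELECT c.id, p.name, c.amount FROM customers p JOIN purchases c ON c.customer_id = p.id

Result:
id | name  | amount 
---+-------+--------
1  | Alice | 1558.44
2  | Grace | 289.92 
3  | Carol | 297.82 
4  | Carol | 793.76 
5  | Alice | 1140.04
6  | Carol | 932.5  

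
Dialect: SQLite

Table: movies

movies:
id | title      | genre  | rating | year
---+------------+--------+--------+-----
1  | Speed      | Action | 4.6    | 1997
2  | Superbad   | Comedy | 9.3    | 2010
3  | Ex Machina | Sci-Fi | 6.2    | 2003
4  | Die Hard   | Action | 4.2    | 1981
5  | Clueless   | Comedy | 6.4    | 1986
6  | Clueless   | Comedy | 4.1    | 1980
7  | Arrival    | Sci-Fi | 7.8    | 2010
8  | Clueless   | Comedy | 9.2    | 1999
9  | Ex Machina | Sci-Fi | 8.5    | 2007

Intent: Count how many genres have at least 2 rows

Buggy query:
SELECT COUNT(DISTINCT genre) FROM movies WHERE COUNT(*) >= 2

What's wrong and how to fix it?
Bug: COUNT(*) cannot appear in WHERE; the per-group count doesn't exist yet

Fix: Group first with HAVING COUNT(*) >= 2, then COUNT the resulting groups

Corrected query:
SELECT COUNT(*) FROM (SELECT genre FROM movies GROUP BY genre HAVING COUNT(*) >= 2)

Result:
COUNT(*)
--------
3       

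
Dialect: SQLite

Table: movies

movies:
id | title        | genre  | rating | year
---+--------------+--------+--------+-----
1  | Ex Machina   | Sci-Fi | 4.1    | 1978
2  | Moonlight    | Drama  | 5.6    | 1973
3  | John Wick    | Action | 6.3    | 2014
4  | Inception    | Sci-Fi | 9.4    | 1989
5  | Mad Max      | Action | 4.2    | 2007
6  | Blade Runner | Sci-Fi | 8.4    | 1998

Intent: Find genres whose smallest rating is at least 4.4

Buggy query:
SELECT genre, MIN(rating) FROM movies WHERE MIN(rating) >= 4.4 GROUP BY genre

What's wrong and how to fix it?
Bug: Aggregates like MIN are computed per group after WHERE runs

Fix: Replace WHERE with HAVING after the GROUP BY

Corrected query:
SELECT genre, MIN(rating) FROM movies GROUP BY genre HAVING MIN(rating) >= 4.4

Result:
genre | MIN(rating)
------+------------
Drama | 5.6        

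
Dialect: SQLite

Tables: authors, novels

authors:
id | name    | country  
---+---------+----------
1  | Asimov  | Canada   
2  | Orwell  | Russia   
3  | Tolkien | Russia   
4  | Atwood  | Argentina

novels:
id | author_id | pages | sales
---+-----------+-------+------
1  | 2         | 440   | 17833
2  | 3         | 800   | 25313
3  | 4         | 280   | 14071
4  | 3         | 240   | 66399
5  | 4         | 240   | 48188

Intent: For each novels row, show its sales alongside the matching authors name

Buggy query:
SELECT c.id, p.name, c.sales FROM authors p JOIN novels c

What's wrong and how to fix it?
Bug: JOIN with no ON clause produces a cartesian product; every novels row pairs with every authors row

Fix: Add ON c.author_id = p.id to the JOIN

Corrected query:
SELECT c.id, p.name, c.sales FROM authors p JOIN novels c ON c.author_id = p.id

Result:
id | name    | sales
---+---------+------
1  | Orwell  | 17833
2  | Tolkien | 25313
3  | Atwood  | 14071
4  | Tolkien | 66399
5  | Atwood  | 48188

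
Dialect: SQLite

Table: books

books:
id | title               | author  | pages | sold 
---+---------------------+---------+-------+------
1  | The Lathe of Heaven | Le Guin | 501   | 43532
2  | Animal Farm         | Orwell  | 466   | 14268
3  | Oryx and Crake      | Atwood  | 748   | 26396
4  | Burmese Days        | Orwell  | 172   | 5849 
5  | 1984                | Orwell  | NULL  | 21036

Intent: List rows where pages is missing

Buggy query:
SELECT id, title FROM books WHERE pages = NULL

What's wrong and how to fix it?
Bug: Comparing to NULL with '=' never matches; NULL = NULL is unknown, not true

Fix: Replace '= NULL' with 'IS NULL'

Corrected query:
SELECT id, title FROM books WHERE pages IS NULL

Result:
id | title
---+------
5  | 1984 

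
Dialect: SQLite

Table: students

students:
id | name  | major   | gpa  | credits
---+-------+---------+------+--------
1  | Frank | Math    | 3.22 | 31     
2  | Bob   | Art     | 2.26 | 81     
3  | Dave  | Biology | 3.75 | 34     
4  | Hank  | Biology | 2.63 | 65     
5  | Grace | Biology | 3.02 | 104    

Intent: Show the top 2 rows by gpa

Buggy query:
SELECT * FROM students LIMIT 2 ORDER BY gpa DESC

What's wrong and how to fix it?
Bug: ORDER BY cannot follow LIMIT; LIMIT is the final clause

Fix: Swap the clauses: ORDER BY first, then LIMIT

Corrected query:
SELECT * FROM students ORDER BY gpa DESC LIMIT 2

Result:
id | name  | major   | gpa  | credits
---+-------+---------+------+--------
3  | Dave  | Biology | 3.75 | 34     
1  | Frank | Math    | 3.22 | 31     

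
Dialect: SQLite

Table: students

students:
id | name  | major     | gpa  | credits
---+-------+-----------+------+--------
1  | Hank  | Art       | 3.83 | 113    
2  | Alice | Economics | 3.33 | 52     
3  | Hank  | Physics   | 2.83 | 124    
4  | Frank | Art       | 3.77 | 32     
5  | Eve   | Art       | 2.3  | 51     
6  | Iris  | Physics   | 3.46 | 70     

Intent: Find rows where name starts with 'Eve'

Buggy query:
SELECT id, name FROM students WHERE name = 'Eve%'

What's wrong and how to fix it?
Bug: '=' compares the literal string including the % character; pattern matching needs LIKE

Fix: Use LIKE for wildcard pattern matching

Corrected query:
SELECT id, name FROM students WHERE name LIKE 'Eve%'

Result:
id | name
---+-----
5  | Eve 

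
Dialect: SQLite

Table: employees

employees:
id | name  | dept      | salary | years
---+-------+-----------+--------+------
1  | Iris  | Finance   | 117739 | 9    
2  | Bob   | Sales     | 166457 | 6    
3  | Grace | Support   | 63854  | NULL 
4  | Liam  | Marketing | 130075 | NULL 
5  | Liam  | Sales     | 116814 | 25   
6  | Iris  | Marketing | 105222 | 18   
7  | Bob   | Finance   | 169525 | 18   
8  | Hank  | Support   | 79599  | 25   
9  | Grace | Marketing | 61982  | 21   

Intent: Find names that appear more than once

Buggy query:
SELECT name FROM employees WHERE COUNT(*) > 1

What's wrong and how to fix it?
Bug: COUNT(*) is an aggregate and cannot be used in WHERE

Fix: GROUP BY name, then filter groups with HAVING COUNT(*) > 1

Corrected query:
SELECT name FROM employees GROUP BY name HAVING COUNT(*) > 1

Result:
name 
-----
Bob  
Grace
Iris 
Liam 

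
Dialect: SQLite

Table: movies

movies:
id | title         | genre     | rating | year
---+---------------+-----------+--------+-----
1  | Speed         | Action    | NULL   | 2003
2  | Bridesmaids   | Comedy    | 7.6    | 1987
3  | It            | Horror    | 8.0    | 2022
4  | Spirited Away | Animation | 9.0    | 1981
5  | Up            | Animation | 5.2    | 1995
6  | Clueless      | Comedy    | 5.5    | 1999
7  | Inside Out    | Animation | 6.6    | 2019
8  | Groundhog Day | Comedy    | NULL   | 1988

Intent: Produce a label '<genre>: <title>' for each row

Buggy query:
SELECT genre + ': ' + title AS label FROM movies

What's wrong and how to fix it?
Bug: SQLite uses || for string concatenation; + coerces text to numbers (yielding 0)

Fix: Replace + with || to concatenate text

Corrected query:
SELECT genre || ': ' || title AS label FROM movies

Result:
label                   
------------------------
Action: Speed           
Comedy: Bridesmaids     
Horror: It              
Animation: Spirited Away
Animation: Up           
Comedy: Clueless        
Animation: Inside Out   
Comedy: Groundhog Day   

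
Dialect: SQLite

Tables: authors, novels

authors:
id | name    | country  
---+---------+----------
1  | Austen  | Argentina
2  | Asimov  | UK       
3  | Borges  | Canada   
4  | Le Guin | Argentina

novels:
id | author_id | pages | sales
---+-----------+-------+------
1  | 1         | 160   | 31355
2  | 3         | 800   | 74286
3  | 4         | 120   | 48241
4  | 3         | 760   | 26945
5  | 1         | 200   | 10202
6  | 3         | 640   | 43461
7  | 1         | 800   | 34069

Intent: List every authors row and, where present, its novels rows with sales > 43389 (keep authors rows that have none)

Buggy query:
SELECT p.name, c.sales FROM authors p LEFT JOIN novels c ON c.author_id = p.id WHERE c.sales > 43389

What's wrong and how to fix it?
Bug: A WHERE condition on the right-hand table after LEFT JOIN drops unmatched parents

Fix: Move the right-table condition into the ON clause so unmatched parents are kept

Corrected query:
SELECT p.name, c.sales FROM authors p LEFT JOIN novels c ON c.author_id = p.id AND c.sales > 43389

Result:
name    | sales
--------+------
Austen  | NULL 
Asimov  | NULL 
Borges  | 43461
Borges  | 74286
Le Guin | 48241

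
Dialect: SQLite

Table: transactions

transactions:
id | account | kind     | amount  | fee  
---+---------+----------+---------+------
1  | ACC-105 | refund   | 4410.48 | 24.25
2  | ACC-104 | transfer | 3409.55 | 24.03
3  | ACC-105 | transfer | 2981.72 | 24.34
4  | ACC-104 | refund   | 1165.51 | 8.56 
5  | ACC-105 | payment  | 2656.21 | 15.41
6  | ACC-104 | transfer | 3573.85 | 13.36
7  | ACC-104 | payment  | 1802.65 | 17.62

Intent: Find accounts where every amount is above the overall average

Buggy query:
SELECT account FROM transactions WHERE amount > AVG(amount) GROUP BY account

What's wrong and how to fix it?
Bug: AVG() is an aggregate; it can't sit directly in WHERE

Fix: Use a subquery for AVG and a HAVING MIN(...) filter so the condition holds for every row in the group

Corrected query:
SELECT account FROM transactions GROUP BY account HAVING MIN(amount) > (SELECT AVG(amount) FROM transactions)

Result:
(no rows)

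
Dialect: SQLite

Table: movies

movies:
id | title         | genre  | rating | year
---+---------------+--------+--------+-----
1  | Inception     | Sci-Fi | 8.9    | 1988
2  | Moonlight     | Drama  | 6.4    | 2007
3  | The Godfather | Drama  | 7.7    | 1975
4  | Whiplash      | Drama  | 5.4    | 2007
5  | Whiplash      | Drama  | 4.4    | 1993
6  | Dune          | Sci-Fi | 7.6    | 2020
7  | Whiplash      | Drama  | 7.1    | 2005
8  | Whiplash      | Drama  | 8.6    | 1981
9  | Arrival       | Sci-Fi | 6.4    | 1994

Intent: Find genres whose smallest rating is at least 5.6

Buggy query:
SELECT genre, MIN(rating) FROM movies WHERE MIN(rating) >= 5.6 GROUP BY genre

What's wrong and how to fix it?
Bug: MIN() in WHERE is a misuse of aggregate

Fix: Use HAVING for the per-group MIN condition

Corrected query:
SELECT genre, MIN(rating) FROM movies GROUP BY genre HAVING MIN(rating) >= 5.6

Result:
genre  | MIN(rating)
-------+------------
Sci-Fi | 6.4        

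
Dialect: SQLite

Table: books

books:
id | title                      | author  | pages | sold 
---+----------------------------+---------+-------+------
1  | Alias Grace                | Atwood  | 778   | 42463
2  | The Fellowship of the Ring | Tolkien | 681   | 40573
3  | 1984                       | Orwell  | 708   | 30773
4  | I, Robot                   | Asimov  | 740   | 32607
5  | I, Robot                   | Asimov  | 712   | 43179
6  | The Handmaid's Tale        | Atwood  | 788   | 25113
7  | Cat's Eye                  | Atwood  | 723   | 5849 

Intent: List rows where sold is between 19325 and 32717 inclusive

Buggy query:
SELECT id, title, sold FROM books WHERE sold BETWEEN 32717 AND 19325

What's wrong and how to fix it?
Bug: The bounds are reversed; BETWEEN a AND b requires a <= b to match anything

Fix: Write BETWEEN 19325 AND 32717

Corrected query:
SELECT id, title, sold FROM books WHERE sold BETWEEN 19325 AND 32717

Result:
id | title               | sold 
---+---------------------+------
3  | 1984                | 30773
4  | I, Robot            | 32607
6  | The Handmaid's Tale | 25113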